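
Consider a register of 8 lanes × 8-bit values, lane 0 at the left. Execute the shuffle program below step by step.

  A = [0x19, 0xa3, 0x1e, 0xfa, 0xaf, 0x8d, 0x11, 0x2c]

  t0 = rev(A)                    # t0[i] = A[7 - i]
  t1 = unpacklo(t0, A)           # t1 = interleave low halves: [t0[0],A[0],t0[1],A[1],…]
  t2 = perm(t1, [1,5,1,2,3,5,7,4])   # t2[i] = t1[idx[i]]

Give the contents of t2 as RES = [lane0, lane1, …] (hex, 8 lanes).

→ t0 |2c|11|8d|af|fa|1e|a3|19|
→ t1 |2c|19|11|a3|8d|1e|af|fa|
→ t2 |19|1e|19|11|a3|1e|fa|8d|

RES = [0x19, 0x1e, 0x19, 0x11, 0xa3, 0x1e, 0xfa, 0x8d]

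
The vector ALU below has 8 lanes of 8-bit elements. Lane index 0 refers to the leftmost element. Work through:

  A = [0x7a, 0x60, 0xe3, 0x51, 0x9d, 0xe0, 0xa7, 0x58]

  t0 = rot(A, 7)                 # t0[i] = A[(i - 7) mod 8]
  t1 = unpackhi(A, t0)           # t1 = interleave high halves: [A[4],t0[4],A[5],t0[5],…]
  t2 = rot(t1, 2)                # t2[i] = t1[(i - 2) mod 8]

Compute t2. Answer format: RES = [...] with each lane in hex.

RES = [0x58, 0x7a, 0x9d, 0xe0, 0xe0, 0xa7, 0xa7, 0x58]

t0 = [0x60, 0xe3, 0x51, 0x9d, 0xe0, 0xa7, 0x58, 0x7a]
t1 = [0x9d, 0xe0, 0xe0, 0xa7, 0xa7, 0x58, 0x58, 0x7a]
t2 = [0x58, 0x7a, 0x9d, 0xe0, 0xe0, 0xa7, 0xa7, 0x58]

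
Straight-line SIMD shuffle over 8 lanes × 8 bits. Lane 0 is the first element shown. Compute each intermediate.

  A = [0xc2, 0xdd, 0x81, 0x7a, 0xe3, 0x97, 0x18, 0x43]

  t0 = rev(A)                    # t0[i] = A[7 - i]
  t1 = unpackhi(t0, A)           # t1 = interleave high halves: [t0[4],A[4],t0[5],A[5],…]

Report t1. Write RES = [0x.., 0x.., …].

  t0: 43 18 97 e3 7a 81 dd c2
  t1: 7a e3 81 97 dd 18 c2 43

RES = [0x7a, 0xe3, 0x81, 0x97, 0xdd, 0x18, 0xc2, 0x43]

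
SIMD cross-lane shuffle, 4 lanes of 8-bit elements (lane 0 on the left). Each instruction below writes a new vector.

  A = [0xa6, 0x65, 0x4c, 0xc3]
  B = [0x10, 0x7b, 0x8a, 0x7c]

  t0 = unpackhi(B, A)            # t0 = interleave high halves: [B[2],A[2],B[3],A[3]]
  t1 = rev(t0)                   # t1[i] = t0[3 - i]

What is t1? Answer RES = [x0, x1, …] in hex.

→ t0 |8a|4c|7c|c3|
→ t1 |c3|7c|4c|8a|

RES = [ 0xc3  0x7c  0x4c  0x8a ]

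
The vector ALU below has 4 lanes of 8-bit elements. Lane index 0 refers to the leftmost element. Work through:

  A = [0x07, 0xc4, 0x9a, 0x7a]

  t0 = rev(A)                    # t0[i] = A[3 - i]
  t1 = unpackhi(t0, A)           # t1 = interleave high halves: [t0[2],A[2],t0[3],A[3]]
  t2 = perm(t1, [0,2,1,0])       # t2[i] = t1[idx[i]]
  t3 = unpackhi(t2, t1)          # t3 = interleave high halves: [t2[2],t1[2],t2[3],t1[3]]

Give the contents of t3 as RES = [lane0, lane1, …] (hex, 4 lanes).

RES = [ 0x9a  0x07  0xc4  0x7a ]

  t0: 7a 9a c4 07
  t1: c4 9a 07 7a
  t2: c4 07 9a c4
  t3: 9a 07 c4 7a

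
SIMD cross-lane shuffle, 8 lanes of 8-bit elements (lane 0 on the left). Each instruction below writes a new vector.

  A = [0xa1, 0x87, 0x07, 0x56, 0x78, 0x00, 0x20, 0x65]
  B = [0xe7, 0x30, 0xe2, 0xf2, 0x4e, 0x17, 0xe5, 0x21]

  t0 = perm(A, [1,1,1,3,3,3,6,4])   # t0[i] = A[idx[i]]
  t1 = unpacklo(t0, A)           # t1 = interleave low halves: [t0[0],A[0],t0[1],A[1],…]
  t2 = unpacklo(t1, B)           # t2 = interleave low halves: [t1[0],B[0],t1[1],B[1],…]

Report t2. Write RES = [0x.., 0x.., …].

  t0: 87 87 87 56 56 56 20 78
  t1: 87 a1 87 87 87 07 56 56
  t2: 87 e7 a1 30 87 e2 87 f2

RES = [0x87, 0xe7, 0xa1, 0x30, 0x87, 0xe2, 0x87, 0xf2]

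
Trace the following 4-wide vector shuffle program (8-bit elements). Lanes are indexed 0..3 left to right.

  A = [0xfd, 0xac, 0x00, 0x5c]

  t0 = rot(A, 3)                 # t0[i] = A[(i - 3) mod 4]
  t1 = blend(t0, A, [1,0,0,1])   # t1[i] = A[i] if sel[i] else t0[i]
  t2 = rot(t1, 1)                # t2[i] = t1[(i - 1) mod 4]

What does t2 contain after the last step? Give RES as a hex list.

RES = [0x5c, 0xfd, 0x00, 0x5c]

t0 = [0xac, 0x00, 0x5c, 0xfd]
t1 = [0xfd, 0x00, 0x5c, 0x5c]
t2 = [0x5c, 0xfd, 0x00, 0x5c]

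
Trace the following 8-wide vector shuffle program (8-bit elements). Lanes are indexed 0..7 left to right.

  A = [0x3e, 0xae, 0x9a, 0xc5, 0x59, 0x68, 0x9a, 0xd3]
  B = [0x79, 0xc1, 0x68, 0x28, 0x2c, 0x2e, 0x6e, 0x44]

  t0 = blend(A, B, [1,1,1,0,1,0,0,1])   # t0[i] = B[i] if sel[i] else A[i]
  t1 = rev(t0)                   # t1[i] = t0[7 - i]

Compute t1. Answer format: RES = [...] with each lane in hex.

RES = [0x44, 0x9a, 0x68, 0x2c, 0xc5, 0x68, 0xc1, 0x79]

→ t0 |79|c1|68|c5|2c|68|9a|44|
→ t1 |44|9a|68|2c|c5|68|c1|79|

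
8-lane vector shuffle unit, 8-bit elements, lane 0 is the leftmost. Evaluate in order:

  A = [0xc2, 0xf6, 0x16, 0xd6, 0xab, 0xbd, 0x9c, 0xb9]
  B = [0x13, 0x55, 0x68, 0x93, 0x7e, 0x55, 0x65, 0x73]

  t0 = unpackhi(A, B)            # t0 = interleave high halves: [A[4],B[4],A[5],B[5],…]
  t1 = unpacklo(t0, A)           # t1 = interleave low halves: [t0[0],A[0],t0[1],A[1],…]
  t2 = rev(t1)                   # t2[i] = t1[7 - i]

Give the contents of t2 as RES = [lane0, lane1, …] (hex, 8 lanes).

RES = [ 0xd6  0x55  0x16  0xbd  0xf6  0x7e  0xc2  0xab ]

t0 = [0xab, 0x7e, 0xbd, 0x55, 0x9c, 0x65, 0xb9, 0x73]
t1 = [0xab, 0xc2, 0x7e, 0xf6, 0xbd, 0x16, 0x55, 0xd6]
t2 = [0xd6, 0x55, 0x16, 0xbd, 0xf6, 0x7e, 0xc2, 0xab]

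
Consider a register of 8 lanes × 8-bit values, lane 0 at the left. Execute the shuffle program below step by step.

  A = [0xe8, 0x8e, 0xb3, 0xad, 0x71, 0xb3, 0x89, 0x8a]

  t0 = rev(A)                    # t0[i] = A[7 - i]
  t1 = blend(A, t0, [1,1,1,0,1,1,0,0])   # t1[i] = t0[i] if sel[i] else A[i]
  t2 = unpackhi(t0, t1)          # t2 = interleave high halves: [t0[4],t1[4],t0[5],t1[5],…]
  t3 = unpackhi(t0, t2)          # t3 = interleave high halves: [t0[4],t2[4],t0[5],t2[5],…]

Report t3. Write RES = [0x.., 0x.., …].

RES = [0xad, 0x8e, 0xb3, 0x89, 0x8e, 0xe8, 0xe8, 0x8a]

t0 = [0x8a, 0x89, 0xb3, 0x71, 0xad, 0xb3, 0x8e, 0xe8]
t1 = [0x8a, 0x89, 0xb3, 0xad, 0xad, 0xb3, 0x89, 0x8a]
t2 = [0xad, 0xad, 0xb3, 0xb3, 0x8e, 0x89, 0xe8, 0x8a]
t3 = [0xad, 0x8e, 0xb3, 0x89, 0x8e, 0xe8, 0xe8, 0x8a]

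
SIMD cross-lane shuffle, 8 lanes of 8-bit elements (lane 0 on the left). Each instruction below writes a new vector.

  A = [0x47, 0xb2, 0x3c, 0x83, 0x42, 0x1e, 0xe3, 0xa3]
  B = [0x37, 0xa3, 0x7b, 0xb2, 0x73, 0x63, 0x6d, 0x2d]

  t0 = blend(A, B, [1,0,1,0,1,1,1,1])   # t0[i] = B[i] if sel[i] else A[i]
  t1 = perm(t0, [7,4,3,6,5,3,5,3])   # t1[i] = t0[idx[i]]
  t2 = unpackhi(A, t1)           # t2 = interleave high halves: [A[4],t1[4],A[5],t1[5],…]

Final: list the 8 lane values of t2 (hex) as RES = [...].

RES = [ 0x42  0x63  0x1e  0x83  0xe3  0x63  0xa3  0x83 ]

  t0: 37 b2 7b 83 73 63 6d 2d
  t1: 2d 73 83 6d 63 83 63 83
  t2: 42 63 1e 83 e3 63 a3 83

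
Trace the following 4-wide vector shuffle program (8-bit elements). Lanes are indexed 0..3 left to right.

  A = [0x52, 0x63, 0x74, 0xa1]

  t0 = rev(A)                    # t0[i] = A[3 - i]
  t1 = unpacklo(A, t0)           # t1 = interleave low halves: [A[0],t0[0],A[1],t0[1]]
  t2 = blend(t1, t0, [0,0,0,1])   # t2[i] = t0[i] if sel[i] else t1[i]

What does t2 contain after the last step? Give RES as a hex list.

  t0: a1 74 63 52
  t1: 52 a1 63 74
  t2: 52 a1 63 52

RES = [ 0x52  0xa1  0x63  0x52 ]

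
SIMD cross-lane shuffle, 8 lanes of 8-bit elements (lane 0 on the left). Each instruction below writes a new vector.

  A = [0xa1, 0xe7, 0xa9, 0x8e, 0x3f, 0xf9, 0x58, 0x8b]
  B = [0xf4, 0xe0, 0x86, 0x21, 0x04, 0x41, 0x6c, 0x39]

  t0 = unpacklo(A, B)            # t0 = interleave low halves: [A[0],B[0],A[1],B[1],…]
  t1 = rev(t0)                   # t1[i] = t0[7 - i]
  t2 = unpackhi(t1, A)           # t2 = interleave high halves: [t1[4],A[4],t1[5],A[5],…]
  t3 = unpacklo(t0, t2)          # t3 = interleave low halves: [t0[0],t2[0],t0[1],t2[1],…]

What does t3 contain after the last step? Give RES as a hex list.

RES = [0xa1, 0xe0, 0xf4, 0x3f, 0xe7, 0xe7, 0xe0, 0xf9]

→ t0 |a1|f4|e7|e0|a9|86|8e|21|
→ t1 |21|8e|86|a9|e0|e7|f4|a1|
→ t2 |e0|3f|e7|f9|f4|58|a1|8b|
→ t3 |a1|e0|f4|3f|e7|e7|e0|f9|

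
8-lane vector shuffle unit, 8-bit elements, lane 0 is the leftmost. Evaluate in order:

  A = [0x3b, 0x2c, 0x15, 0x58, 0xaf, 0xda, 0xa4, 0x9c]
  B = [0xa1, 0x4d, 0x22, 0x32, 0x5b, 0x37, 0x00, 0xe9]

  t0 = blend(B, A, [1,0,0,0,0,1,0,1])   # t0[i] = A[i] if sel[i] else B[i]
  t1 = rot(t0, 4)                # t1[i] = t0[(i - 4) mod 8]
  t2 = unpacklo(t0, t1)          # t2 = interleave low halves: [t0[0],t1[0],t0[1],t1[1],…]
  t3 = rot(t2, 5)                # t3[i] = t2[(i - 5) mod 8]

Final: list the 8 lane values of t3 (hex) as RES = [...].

t0 = [0x3b, 0x4d, 0x22, 0x32, 0x5b, 0xda, 0x00, 0x9c]
t1 = [0x5b, 0xda, 0x00, 0x9c, 0x3b, 0x4d, 0x22, 0x32]
t2 = [0x3b, 0x5b, 0x4d, 0xda, 0x22, 0x00, 0x32, 0x9c]
t3 = [0xda, 0x22, 0x00, 0x32, 0x9c, 0x3b, 0x5b, 0x4d]

RES = [0xda, 0x22, 0x00, 0x32, 0x9c, 0x3b, 0x5b, 0x4d]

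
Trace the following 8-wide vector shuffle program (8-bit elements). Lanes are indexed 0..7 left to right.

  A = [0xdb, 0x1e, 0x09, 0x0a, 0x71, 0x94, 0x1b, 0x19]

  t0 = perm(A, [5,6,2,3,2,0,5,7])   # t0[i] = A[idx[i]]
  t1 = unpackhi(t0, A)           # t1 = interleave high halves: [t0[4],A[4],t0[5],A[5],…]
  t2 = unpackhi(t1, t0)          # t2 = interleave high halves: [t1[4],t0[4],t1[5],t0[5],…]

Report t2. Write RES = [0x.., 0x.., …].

RES = [0x94, 0x09, 0x1b, 0xdb, 0x19, 0x94, 0x19, 0x19]

  t0: 94 1b 09 0a 09 db 94 19
  t1: 09 71 db 94 94 1b 19 19
  t2: 94 09 1b db 19 94 19 19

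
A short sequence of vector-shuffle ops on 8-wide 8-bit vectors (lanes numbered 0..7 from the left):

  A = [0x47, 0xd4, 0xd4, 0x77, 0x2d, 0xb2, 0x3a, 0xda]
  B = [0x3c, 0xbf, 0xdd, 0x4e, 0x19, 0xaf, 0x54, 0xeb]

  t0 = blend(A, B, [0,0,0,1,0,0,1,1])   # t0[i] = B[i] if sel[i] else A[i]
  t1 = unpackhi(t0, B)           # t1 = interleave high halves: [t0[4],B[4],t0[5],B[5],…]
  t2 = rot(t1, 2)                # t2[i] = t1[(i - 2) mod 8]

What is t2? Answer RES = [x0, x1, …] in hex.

RES = [0xeb, 0xeb, 0x2d, 0x19, 0xb2, 0xaf, 0x54, 0x54]

t0 = [0x47, 0xd4, 0xd4, 0x4e, 0x2d, 0xb2, 0x54, 0xeb]
t1 = [0x2d, 0x19, 0xb2, 0xaf, 0x54, 0x54, 0xeb, 0xeb]
t2 = [0xeb, 0xeb, 0x2d, 0x19, 0xb2, 0xaf, 0x54, 0x54]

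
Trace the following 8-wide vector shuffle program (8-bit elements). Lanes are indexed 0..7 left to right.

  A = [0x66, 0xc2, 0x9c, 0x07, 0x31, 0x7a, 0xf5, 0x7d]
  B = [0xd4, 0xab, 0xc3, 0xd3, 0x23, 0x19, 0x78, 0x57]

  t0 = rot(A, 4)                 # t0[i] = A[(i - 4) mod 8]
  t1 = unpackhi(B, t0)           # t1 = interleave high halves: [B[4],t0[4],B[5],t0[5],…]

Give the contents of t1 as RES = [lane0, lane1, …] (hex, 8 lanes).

RES = [ 0x23  0x66  0x19  0xc2  0x78  0x9c  0x57  0x07 ]

→ t0 |31|7a|f5|7d|66|c2|9c|07|
→ t1 |23|66|19|c2|78|9c|57|07|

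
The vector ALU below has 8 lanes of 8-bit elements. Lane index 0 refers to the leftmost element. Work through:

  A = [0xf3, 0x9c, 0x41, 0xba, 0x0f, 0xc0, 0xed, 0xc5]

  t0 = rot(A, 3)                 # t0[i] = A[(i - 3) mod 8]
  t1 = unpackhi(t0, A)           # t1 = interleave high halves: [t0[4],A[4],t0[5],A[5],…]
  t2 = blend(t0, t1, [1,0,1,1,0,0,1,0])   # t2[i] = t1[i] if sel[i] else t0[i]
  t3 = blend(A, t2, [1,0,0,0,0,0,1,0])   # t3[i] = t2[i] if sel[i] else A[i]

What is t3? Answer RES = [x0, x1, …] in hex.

t0 = [0xc0, 0xed, 0xc5, 0xf3, 0x9c, 0x41, 0xba, 0x0f]
t1 = [0x9c, 0x0f, 0x41, 0xc0, 0xba, 0xed, 0x0f, 0xc5]
t2 = [0x9c, 0xed, 0x41, 0xc0, 0x9c, 0x41, 0x0f, 0x0f]
t3 = [0x9c, 0x9c, 0x41, 0xba, 0x0f, 0xc0, 0x0f, 0xc5]

RES = [ 0x9c  0x9c  0x41  0xba  0x0f  0xc0  0x0f  0xc5 ]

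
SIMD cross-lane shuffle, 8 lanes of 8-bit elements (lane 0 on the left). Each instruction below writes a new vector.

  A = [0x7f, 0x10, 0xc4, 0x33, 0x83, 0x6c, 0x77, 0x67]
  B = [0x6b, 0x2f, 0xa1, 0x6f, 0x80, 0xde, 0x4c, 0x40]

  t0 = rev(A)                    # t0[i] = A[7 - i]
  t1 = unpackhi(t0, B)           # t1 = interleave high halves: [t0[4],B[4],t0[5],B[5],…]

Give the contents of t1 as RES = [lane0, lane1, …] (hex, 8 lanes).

RES = [0x33, 0x80, 0xc4, 0xde, 0x10, 0x4c, 0x7f, 0x40]

t0 = [0x67, 0x77, 0x6c, 0x83, 0x33, 0xc4, 0x10, 0x7f]
t1 = [0x33, 0x80, 0xc4, 0xde, 0x10, 0x4c, 0x7f, 0x40]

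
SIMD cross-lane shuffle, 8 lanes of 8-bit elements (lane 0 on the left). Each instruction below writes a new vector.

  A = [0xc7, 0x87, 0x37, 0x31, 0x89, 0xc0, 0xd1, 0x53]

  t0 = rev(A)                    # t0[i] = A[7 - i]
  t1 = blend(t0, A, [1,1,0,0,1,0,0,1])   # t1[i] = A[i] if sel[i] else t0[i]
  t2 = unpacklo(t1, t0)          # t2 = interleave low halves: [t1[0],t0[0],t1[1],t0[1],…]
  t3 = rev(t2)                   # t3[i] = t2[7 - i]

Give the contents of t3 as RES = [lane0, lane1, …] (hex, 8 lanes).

RES = [ 0x89  0x89  0xc0  0xc0  0xd1  0x87  0x53  0xc7 ]

→ t0 |53|d1|c0|89|31|37|87|c7|
→ t1 |c7|87|c0|89|89|37|87|53|
→ t2 |c7|53|87|d1|c0|c0|89|89|
→ t3 |89|89|c0|c0|d1|87|53|c7|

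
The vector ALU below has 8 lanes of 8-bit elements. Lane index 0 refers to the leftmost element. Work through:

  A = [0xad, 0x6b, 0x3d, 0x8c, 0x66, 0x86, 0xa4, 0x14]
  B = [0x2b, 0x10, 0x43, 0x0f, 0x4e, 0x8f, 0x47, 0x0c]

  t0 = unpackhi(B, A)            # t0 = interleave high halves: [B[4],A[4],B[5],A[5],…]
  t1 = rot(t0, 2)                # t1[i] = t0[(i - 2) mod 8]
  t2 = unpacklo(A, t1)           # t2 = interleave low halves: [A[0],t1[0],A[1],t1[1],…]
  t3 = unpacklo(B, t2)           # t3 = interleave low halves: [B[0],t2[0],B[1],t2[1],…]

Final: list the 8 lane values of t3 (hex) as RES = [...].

→ t0 |4e|66|8f|86|47|a4|0c|14|
→ t1 |0c|14|4e|66|8f|86|47|a4|
→ t2 |ad|0c|6b|14|3d|4e|8c|66|
→ t3 |2b|ad|10|0c|43|6b|0f|14|

RES = [ 0x2b  0xad  0x10  0x0c  0x43  0x6b  0x0f  0x14 ]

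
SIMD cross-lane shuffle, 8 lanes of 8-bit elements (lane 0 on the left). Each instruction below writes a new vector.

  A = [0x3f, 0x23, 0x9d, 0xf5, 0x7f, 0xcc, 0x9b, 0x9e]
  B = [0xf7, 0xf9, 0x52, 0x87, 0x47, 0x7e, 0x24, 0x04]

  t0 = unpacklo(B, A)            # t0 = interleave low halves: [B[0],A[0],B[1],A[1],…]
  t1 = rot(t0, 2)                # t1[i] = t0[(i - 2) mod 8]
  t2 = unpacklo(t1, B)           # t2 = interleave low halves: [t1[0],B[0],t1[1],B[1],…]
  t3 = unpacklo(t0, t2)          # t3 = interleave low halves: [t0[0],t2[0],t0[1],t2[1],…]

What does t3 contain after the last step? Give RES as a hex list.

RES = [0xf7, 0x87, 0x3f, 0xf7, 0xf9, 0xf5, 0x23, 0xf9]

  t0: f7 3f f9 23 52 9d 87 f5
  t1: 87 f5 f7 3f f9 23 52 9d
  t2: 87 f7 f5 f9 f7 52 3f 87
  t3: f7 87 3f f7 f9 f5 23 f9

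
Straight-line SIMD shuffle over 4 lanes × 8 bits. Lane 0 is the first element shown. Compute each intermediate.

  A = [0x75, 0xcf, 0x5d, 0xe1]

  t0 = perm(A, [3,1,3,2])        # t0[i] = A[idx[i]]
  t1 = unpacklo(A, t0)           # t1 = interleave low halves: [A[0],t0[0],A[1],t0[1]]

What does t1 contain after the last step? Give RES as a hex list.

RES = [ 0x75  0xe1  0xcf  0xcf ]

  t0: e1 cf e1 5d
  t1: 75 e1 cf cf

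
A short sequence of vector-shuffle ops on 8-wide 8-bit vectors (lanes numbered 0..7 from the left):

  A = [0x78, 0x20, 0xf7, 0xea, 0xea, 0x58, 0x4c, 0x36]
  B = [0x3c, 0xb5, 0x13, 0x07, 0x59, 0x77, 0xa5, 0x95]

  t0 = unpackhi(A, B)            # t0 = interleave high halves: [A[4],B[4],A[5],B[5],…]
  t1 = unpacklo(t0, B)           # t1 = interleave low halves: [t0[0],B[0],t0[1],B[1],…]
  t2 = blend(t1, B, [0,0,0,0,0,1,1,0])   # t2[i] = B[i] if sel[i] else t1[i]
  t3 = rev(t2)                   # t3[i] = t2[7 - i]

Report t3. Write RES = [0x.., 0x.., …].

  t0: ea 59 58 77 4c a5 36 95
  t1: ea 3c 59 b5 58 13 77 07
  t2: ea 3c 59 b5 58 77 a5 07
  t3: 07 a5 77 58 b5 59 3c ea

RES = [ 0x07  0xa5  0x77  0x58  0xb5  0x59  0x3c  0xea ]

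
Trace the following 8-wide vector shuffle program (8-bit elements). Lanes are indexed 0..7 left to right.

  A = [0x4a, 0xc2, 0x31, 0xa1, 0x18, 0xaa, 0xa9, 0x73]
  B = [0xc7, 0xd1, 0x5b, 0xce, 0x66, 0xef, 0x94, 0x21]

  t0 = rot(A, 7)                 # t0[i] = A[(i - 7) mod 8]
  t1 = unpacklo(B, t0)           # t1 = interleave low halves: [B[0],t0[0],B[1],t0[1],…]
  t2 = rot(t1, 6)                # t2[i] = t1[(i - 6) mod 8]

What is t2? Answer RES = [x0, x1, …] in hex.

→ t0 |c2|31|a1|18|aa|a9|73|4a|
→ t1 |c7|c2|d1|31|5b|a1|ce|18|
→ t2 |d1|31|5b|a1|ce|18|c7|c2|

RES = [ 0xd1  0x31  0x5b  0xa1  0xce  0x18  0xc7  0xc2 ]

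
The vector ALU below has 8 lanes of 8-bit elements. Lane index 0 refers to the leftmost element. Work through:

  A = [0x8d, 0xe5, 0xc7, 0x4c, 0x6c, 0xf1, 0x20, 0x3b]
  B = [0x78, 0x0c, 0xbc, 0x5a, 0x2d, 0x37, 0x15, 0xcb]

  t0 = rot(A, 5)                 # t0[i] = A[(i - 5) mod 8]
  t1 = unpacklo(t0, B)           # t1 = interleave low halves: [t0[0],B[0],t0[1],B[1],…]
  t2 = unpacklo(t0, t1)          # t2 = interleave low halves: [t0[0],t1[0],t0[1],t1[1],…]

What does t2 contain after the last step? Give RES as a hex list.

  t0: 4c 6c f1 20 3b 8d e5 c7
  t1: 4c 78 6c 0c f1 bc 20 5a
  t2: 4c 4c 6c 78 f1 6c 20 0c

RES = [0x4c, 0x4c, 0x6c, 0x78, 0xf1, 0x6c, 0x20, 0x0c]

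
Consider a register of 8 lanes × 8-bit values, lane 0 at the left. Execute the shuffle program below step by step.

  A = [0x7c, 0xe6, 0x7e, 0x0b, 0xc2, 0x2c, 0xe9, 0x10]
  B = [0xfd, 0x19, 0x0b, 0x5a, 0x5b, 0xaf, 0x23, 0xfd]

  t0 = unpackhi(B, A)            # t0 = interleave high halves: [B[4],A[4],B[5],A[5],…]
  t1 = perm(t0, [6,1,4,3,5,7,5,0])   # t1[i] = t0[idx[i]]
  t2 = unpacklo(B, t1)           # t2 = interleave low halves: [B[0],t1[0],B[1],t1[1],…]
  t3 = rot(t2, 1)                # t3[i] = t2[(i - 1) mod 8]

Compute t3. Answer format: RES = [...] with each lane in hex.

t0 = [0x5b, 0xc2, 0xaf, 0x2c, 0x23, 0xe9, 0xfd, 0x10]
t1 = [0xfd, 0xc2, 0x23, 0x2c, 0xe9, 0x10, 0xe9, 0x5b]
t2 = [0xfd, 0xfd, 0x19, 0xc2, 0x0b, 0x23, 0x5a, 0x2c]
t3 = [0x2c, 0xfd, 0xfd, 0x19, 0xc2, 0x0b, 0x23, 0x5a]

RES = [0x2c, 0xfd, 0xfd, 0x19, 0xc2, 0x0b, 0x23, 0x5a]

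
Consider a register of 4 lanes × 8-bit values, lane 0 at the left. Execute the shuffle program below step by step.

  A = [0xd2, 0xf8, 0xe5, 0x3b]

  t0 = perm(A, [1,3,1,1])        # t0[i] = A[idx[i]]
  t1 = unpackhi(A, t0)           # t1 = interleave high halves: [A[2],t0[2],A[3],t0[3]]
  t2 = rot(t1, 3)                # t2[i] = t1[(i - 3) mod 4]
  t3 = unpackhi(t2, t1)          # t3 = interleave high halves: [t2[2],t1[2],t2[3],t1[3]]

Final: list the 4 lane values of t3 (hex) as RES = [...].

RES = [0xf8, 0x3b, 0xe5, 0xf8]

→ t0 |f8|3b|f8|f8|
→ t1 |e5|f8|3b|f8|
→ t2 |f8|3b|f8|e5|
→ t3 |f8|3b|e5|f8|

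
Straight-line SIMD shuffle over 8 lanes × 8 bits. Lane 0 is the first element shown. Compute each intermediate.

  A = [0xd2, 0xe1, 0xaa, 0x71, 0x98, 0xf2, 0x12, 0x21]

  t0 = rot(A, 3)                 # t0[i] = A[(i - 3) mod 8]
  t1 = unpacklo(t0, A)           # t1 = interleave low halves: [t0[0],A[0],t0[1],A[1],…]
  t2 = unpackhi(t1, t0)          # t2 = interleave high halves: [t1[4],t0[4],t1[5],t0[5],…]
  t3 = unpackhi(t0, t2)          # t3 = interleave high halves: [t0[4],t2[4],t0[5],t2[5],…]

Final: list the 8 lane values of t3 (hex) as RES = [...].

→ t0 |f2|12|21|d2|e1|aa|71|98|
→ t1 |f2|d2|12|e1|21|aa|d2|71|
→ t2 |21|e1|aa|aa|d2|71|71|98|
→ t3 |e1|d2|aa|71|71|71|98|98|

RES = [ 0xe1  0xd2  0xaa  0x71  0x71  0x71  0x98  0x98 ]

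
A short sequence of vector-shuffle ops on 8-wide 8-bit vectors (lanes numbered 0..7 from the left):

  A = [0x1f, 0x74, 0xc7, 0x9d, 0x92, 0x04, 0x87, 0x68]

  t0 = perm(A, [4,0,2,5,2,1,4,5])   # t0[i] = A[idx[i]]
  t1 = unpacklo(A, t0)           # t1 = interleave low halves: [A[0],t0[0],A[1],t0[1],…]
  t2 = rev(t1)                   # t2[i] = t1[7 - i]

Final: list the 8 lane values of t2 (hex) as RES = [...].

RES = [0x04, 0x9d, 0xc7, 0xc7, 0x1f, 0x74, 0x92, 0x1f]

→ t0 |92|1f|c7|04|c7|74|92|04|
→ t1 |1f|92|74|1f|c7|c7|9d|04|
→ t2 |04|9d|c7|c7|1f|74|92|1f|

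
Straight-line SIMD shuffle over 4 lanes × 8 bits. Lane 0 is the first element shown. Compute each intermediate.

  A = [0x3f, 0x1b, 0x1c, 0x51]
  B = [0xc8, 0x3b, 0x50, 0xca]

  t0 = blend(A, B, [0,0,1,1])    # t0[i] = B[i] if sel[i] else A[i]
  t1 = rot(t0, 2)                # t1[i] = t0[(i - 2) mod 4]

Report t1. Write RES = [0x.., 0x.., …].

→ t0 |3f|1b|50|ca|
→ t1 |50|ca|3f|1b|

RES = [ 0x50  0xca  0x3f  0x1b ]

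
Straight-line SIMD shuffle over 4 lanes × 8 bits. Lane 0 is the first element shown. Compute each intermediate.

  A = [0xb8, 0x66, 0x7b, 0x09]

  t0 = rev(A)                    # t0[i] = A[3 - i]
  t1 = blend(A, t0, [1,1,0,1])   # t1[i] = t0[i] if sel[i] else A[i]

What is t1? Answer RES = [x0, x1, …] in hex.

RES = [0x09, 0x7b, 0x7b, 0xb8]

→ t0 |09|7b|66|b8|
→ t1 |09|7b|7b|b8|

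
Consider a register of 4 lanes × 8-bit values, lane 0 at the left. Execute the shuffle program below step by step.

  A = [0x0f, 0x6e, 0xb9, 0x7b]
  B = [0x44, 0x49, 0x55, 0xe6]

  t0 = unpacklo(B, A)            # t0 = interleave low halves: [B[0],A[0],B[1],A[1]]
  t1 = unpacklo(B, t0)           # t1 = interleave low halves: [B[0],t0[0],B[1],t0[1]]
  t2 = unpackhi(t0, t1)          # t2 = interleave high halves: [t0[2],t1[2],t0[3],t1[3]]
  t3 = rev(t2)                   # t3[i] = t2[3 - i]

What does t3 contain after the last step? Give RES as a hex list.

RES = [ 0x0f  0x6e  0x49  0x49 ]

t0 = [0x44, 0x0f, 0x49, 0x6e]
t1 = [0x44, 0x44, 0x49, 0x0f]
t2 = [0x49, 0x49, 0x6e, 0x0f]
t3 = [0x0f, 0x6e, 0x49, 0x49]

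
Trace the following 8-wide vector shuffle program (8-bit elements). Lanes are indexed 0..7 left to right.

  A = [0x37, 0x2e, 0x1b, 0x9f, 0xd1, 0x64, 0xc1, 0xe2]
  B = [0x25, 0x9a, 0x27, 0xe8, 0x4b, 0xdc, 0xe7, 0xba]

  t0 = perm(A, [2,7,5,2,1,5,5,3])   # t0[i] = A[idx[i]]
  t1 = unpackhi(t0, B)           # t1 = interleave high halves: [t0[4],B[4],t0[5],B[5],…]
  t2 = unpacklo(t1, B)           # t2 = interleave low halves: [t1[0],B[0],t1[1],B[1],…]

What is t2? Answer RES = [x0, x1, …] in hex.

t0 = [0x1b, 0xe2, 0x64, 0x1b, 0x2e, 0x64, 0x64, 0x9f]
t1 = [0x2e, 0x4b, 0x64, 0xdc, 0x64, 0xe7, 0x9f, 0xba]
t2 = [0x2e, 0x25, 0x4b, 0x9a, 0x64, 0x27, 0xdc, 0xe8]

RES = [ 0x2e  0x25  0x4b  0x9a  0x64  0x27  0xdc  0xe8 ]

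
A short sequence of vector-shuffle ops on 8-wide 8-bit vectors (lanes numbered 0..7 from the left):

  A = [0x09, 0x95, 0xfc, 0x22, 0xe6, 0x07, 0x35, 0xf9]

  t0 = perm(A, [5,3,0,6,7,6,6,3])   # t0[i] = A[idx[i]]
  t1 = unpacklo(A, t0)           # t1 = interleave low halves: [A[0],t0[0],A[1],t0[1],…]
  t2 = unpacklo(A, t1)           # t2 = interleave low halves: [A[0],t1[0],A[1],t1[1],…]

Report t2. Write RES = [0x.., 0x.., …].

RES = [0x09, 0x09, 0x95, 0x07, 0xfc, 0x95, 0x22, 0x22]

  t0: 07 22 09 35 f9 35 35 22
  t1: 09 07 95 22 fc 09 22 35
  t2: 09 09 95 07 fc 95 22 22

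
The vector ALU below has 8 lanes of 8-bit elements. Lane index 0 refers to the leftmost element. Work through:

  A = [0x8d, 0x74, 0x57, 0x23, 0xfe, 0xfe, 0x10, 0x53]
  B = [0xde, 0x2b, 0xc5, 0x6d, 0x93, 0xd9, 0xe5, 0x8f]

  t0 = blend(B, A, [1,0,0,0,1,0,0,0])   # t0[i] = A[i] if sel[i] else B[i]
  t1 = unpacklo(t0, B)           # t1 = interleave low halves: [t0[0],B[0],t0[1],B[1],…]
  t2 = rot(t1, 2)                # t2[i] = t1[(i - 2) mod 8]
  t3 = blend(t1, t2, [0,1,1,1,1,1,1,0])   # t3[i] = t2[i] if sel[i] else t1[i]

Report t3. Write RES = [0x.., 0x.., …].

RES = [ 0x8d  0x6d  0x8d  0xde  0x2b  0x2b  0xc5  0x6d ]

t0 = [0x8d, 0x2b, 0xc5, 0x6d, 0xfe, 0xd9, 0xe5, 0x8f]
t1 = [0x8d, 0xde, 0x2b, 0x2b, 0xc5, 0xc5, 0x6d, 0x6d]
t2 = [0x6d, 0x6d, 0x8d, 0xde, 0x2b, 0x2b, 0xc5, 0xc5]
t3 = [0x8d, 0x6d, 0x8d, 0xde, 0x2b, 0x2b, 0xc5, 0x6d]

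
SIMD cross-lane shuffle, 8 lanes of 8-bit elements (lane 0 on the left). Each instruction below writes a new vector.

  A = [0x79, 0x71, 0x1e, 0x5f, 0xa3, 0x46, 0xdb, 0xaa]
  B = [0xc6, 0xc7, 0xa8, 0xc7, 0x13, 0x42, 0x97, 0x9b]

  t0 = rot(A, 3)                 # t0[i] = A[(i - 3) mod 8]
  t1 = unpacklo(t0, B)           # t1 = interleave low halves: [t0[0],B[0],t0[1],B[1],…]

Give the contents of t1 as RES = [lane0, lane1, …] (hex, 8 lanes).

RES = [ 0x46  0xc6  0xdb  0xc7  0xaa  0xa8  0x79  0xc7 ]

  t0: 46 db aa 79 71 1e 5f a3
  t1: 46 c6 db c7 aa a8 79 c7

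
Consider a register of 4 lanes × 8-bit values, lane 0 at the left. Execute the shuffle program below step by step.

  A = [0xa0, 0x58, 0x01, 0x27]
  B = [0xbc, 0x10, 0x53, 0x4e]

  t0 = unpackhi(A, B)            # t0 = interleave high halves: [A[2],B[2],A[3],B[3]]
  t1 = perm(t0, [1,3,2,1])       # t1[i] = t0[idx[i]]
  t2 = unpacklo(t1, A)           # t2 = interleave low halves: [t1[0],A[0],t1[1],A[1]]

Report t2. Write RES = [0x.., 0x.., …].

  t0: 01 53 27 4e
  t1: 53 4e 27 53
  t2: 53 a0 4e 58

RES = [0x53, 0xa0, 0x4e, 0x58]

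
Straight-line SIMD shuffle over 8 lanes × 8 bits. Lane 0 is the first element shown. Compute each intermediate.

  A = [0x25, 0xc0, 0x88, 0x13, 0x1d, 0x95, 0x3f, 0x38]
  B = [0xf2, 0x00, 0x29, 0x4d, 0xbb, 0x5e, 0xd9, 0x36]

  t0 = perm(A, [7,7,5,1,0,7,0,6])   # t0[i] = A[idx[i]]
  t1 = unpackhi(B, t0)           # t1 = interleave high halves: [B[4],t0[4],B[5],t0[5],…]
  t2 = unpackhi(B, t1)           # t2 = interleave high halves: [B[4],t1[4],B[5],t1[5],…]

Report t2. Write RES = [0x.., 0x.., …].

  t0: 38 38 95 c0 25 38 25 3f
  t1: bb 25 5e 38 d9 25 36 3f
  t2: bb d9 5e 25 d9 36 36 3f

RES = [ 0xbb  0xd9  0x5e  0x25  0xd9  0x36  0x36  0x3f ]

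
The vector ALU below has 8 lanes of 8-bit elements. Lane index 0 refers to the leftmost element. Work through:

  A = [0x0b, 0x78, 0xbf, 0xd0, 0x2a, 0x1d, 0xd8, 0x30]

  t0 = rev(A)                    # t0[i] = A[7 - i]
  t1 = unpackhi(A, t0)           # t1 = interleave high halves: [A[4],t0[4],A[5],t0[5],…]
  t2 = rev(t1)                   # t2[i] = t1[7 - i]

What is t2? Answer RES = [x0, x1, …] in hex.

  t0: 30 d8 1d 2a d0 bf 78 0b
  t1: 2a d0 1d bf d8 78 30 0b
  t2: 0b 30 78 d8 bf 1d d0 2a

RES = [ 0x0b  0x30  0x78  0xd8  0xbf  0x1d  0xd0  0x2a ]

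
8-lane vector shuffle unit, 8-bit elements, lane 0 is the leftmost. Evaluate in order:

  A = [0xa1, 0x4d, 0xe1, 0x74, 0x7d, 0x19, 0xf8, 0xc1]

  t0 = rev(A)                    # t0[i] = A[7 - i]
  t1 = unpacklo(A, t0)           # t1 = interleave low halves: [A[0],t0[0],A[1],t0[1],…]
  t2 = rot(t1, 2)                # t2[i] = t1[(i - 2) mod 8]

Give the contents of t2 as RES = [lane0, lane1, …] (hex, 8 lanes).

  t0: c1 f8 19 7d 74 e1 4d a1
  t1: a1 c1 4d f8 e1 19 74 7d
  t2: 74 7d a1 c1 4d f8 e1 19

RES = [0x74, 0x7d, 0xa1, 0xc1, 0x4d, 0xf8, 0xe1, 0x19]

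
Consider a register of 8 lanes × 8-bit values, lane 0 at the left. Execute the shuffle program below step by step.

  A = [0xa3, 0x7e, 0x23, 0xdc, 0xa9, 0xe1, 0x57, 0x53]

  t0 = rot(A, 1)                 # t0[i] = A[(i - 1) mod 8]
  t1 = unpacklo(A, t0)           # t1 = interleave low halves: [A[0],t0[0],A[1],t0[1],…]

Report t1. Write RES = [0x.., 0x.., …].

→ t0 |53|a3|7e|23|dc|a9|e1|57|
→ t1 |a3|53|7e|a3|23|7e|dc|23|

RES = [ 0xa3  0x53  0x7e  0xa3  0x23  0x7e  0xdc  0x23 ]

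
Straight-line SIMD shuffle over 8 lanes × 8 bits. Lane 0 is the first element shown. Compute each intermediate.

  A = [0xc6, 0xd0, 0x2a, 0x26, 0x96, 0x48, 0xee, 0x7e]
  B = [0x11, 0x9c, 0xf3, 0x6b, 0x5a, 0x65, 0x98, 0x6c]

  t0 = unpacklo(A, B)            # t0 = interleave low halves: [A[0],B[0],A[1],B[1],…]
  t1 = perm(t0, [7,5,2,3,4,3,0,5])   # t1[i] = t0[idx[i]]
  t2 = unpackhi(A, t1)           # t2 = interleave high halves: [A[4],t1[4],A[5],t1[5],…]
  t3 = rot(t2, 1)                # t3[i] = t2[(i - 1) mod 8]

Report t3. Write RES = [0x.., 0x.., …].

t0 = [0xc6, 0x11, 0xd0, 0x9c, 0x2a, 0xf3, 0x26, 0x6b]
t1 = [0x6b, 0xf3, 0xd0, 0x9c, 0x2a, 0x9c, 0xc6, 0xf3]
t2 = [0x96, 0x2a, 0x48, 0x9c, 0xee, 0xc6, 0x7e, 0xf3]
t3 = [0xf3, 0x96, 0x2a, 0x48, 0x9c, 0xee, 0xc6, 0x7e]

RES = [ 0xf3  0x96  0x2a  0x48  0x9c  0xee  0xc6  0x7e ]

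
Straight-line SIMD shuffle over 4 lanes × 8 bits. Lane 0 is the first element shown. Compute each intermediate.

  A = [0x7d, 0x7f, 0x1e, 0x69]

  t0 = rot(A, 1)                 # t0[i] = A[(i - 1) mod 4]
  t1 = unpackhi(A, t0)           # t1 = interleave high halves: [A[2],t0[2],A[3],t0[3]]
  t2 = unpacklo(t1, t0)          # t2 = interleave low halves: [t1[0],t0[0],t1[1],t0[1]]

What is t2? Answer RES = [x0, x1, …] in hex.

RES = [0x1e, 0x69, 0x7f, 0x7d]

t0 = [0x69, 0x7d, 0x7f, 0x1e]
t1 = [0x1e, 0x7f, 0x69, 0x1e]
t2 = [0x1e, 0x69, 0x7f, 0x7d]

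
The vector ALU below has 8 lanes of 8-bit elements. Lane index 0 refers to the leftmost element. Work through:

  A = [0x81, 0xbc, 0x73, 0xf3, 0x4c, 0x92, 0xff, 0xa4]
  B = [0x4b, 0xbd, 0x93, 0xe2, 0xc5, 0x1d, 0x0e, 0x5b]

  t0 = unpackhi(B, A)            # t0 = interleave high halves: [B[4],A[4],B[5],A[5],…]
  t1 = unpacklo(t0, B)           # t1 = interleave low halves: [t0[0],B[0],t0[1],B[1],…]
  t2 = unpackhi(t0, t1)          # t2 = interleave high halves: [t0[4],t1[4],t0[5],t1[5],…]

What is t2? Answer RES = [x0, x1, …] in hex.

RES = [ 0x0e  0x1d  0xff  0x93  0x5b  0x92  0xa4  0xe2 ]

→ t0 |c5|4c|1d|92|0e|ff|5b|a4|
→ t1 |c5|4b|4c|bd|1d|93|92|e2|
→ t2 |0e|1d|ff|93|5b|92|a4|e2|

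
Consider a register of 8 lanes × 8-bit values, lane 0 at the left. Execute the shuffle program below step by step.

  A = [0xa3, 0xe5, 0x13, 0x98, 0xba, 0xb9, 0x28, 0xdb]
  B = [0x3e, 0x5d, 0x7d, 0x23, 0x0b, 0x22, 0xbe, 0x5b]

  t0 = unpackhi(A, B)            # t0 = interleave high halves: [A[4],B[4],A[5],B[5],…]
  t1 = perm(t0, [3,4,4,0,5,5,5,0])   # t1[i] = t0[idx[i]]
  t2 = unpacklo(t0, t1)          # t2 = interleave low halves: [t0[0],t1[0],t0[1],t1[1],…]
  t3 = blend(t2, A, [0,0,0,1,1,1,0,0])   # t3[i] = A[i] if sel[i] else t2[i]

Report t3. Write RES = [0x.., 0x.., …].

t0 = [0xba, 0x0b, 0xb9, 0x22, 0x28, 0xbe, 0xdb, 0x5b]
t1 = [0x22, 0x28, 0x28, 0xba, 0xbe, 0xbe, 0xbe, 0xba]
t2 = [0xba, 0x22, 0x0b, 0x28, 0xb9, 0x28, 0x22, 0xba]
t3 = [0xba, 0x22, 0x0b, 0x98, 0xba, 0xb9, 0x22, 0xba]

RES = [0xba, 0x22, 0x0b, 0x98, 0xba, 0xb9, 0x22, 0xba]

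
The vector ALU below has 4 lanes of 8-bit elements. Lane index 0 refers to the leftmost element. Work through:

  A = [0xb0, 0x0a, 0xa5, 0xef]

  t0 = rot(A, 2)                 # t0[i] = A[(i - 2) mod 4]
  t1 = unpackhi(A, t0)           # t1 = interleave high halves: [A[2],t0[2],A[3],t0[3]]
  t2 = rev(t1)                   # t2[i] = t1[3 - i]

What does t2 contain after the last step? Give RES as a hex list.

  t0: a5 ef b0 0a
  t1: a5 b0 ef 0a
  t2: 0a ef b0 a5

RES = [ 0x0a  0xef  0xb0  0xa5 ]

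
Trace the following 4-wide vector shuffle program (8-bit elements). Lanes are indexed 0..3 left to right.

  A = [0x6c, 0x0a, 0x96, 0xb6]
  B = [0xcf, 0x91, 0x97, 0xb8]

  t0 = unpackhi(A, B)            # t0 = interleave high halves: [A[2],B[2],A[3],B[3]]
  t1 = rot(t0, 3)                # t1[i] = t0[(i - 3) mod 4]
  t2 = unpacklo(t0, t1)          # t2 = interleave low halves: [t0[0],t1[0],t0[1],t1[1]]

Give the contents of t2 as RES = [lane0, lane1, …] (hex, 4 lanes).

RES = [0x96, 0x97, 0x97, 0xb6]

  t0: 96 97 b6 b8
  t1: 97 b6 b8 96
  t2: 96 97 97 b6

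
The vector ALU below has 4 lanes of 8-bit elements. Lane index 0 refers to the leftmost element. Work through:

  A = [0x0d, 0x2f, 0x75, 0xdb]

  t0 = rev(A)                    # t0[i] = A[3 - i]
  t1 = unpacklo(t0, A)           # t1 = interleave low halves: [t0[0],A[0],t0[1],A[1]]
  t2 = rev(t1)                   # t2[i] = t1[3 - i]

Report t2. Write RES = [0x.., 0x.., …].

RES = [0x2f, 0x75, 0x0d, 0xdb]

  t0: db 75 2f 0d
  t1: db 0d 75 2f
  t2: 2f 75 0d db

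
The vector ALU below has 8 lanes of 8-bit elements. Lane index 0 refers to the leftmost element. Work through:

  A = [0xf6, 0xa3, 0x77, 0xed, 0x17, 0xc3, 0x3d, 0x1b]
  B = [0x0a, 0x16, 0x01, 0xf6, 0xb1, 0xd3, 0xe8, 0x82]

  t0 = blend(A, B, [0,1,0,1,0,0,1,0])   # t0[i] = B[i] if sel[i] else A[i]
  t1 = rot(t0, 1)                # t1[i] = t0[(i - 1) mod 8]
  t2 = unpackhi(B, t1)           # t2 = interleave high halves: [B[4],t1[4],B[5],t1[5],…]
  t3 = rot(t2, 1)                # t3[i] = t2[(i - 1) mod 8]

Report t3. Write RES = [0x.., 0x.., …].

t0 = [0xf6, 0x16, 0x77, 0xf6, 0x17, 0xc3, 0xe8, 0x1b]
t1 = [0x1b, 0xf6, 0x16, 0x77, 0xf6, 0x17, 0xc3, 0xe8]
t2 = [0xb1, 0xf6, 0xd3, 0x17, 0xe8, 0xc3, 0x82, 0xe8]
t3 = [0xe8, 0xb1, 0xf6, 0xd3, 0x17, 0xe8, 0xc3, 0x82]

RES = [0xe8, 0xb1, 0xf6, 0xd3, 0x17, 0xe8, 0xc3, 0x82]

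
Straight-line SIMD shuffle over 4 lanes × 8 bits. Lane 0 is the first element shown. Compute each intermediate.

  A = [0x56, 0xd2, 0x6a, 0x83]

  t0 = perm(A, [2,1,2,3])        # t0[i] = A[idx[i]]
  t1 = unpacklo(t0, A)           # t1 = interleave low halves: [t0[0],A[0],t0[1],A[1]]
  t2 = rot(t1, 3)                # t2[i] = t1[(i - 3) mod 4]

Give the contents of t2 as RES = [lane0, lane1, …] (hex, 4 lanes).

  t0: 6a d2 6a 83
  t1: 6a 56 d2 d2
  t2: 56 d2 d2 6a

RES = [0x56, 0xd2, 0xd2, 0x6a]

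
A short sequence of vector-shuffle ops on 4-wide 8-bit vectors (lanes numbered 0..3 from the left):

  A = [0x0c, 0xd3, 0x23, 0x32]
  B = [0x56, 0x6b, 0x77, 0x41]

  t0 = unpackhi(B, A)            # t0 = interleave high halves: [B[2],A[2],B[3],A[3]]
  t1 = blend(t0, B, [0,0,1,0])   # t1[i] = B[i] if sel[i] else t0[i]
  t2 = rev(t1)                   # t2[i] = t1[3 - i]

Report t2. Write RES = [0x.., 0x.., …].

t0 = [0x77, 0x23, 0x41, 0x32]
t1 = [0x77, 0x23, 0x77, 0x32]
t2 = [0x32, 0x77, 0x23, 0x77]

RES = [0x32, 0x77, 0x23, 0x77]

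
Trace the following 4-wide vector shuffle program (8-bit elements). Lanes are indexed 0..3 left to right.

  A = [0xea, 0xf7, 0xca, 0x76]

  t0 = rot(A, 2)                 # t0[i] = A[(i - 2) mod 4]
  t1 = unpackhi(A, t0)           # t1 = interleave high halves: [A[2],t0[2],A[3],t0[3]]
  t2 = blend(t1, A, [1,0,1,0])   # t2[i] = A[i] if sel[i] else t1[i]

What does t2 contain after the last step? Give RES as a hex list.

RES = [0xea, 0xea, 0xca, 0xf7]

  t0: ca 76 ea f7
  t1: ca ea 76 f7
  t2: ea ea ca f7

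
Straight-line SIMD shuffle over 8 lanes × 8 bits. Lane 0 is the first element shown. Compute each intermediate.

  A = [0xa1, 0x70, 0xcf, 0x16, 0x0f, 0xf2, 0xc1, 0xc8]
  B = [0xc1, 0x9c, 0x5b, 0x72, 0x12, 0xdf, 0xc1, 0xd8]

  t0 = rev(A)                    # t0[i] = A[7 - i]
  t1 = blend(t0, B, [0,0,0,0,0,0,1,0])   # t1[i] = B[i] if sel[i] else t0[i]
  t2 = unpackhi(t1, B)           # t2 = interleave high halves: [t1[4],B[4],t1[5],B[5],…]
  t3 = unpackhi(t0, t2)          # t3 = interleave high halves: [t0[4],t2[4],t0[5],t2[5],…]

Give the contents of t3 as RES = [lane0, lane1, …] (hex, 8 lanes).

RES = [0x16, 0xc1, 0xcf, 0xc1, 0x70, 0xa1, 0xa1, 0xd8]

  t0: c8 c1 f2 0f 16 cf 70 a1
  t1: c8 c1 f2 0f 16 cf c1 a1
  t2: 16 12 cf df c1 c1 a1 d8
  t3: 16 c1 cf c1 70 a1 a1 d8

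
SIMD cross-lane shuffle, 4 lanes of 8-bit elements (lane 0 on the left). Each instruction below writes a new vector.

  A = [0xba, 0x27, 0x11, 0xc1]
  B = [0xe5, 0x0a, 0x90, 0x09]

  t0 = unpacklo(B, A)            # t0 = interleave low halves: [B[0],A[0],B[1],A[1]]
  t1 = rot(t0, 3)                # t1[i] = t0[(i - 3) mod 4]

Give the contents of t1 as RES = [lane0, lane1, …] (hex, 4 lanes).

RES = [ 0xba  0x0a  0x27  0xe5 ]

t0 = [0xe5, 0xba, 0x0a, 0x27]
t1 = [0xba, 0x0a, 0x27, 0xe5]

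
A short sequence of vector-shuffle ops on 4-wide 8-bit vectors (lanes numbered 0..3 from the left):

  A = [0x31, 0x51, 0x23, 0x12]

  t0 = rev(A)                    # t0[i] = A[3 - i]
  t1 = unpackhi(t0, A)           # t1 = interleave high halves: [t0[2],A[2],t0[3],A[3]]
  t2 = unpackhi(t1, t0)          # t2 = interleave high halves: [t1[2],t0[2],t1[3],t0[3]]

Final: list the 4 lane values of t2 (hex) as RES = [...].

RES = [0x31, 0x51, 0x12, 0x31]

  t0: 12 23 51 31
  t1: 51 23 31 12
  t2: 31 51 12 31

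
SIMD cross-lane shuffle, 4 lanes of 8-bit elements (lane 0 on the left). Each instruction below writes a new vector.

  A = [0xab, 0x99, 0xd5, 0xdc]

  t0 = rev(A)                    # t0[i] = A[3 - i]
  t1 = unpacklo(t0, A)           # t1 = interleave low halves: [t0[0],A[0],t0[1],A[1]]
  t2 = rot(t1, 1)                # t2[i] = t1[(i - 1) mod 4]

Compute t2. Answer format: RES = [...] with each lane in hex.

RES = [0x99, 0xdc, 0xab, 0xd5]

→ t0 |dc|d5|99|ab|
→ t1 |dc|ab|d5|99|
→ t2 |99|dc|ab|d5|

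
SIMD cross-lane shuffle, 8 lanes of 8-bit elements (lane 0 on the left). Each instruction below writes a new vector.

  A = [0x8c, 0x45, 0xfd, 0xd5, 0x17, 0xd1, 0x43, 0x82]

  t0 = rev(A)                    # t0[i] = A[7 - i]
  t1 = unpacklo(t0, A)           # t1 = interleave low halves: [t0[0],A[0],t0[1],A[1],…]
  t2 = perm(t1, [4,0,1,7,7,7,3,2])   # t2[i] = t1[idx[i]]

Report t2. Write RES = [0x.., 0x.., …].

RES = [ 0xd1  0x82  0x8c  0xd5  0xd5  0xd5  0x45  0x43 ]

t0 = [0x82, 0x43, 0xd1, 0x17, 0xd5, 0xfd, 0x45, 0x8c]
t1 = [0x82, 0x8c, 0x43, 0x45, 0xd1, 0xfd, 0x17, 0xd5]
t2 = [0xd1, 0x82, 0x8c, 0xd5, 0xd5, 0xd5, 0x45, 0x43]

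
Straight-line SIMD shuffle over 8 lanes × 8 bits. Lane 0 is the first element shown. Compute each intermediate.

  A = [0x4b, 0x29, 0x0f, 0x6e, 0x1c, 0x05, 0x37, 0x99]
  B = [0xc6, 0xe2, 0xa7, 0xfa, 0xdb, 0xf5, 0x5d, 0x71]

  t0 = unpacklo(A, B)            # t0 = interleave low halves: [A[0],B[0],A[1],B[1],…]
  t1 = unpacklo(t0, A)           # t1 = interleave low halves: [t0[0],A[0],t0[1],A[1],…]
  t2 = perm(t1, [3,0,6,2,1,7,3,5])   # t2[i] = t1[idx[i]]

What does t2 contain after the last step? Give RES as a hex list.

RES = [ 0x29  0x4b  0xe2  0xc6  0x4b  0x6e  0x29  0x0f ]

  t0: 4b c6 29 e2 0f a7 6e fa
  t1: 4b 4b c6 29 29 0f e2 6e
  t2: 29 4b e2 c6 4b 6e 29 0f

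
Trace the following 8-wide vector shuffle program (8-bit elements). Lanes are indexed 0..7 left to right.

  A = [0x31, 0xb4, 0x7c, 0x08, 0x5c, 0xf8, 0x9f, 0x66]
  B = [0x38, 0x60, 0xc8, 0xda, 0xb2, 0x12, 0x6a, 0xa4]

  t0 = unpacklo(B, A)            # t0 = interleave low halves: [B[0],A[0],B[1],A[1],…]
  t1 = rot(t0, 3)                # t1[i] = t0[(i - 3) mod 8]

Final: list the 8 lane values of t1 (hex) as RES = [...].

RES = [ 0x7c  0xda  0x08  0x38  0x31  0x60  0xb4  0xc8 ]

  t0: 38 31 60 b4 c8 7c da 08
  t1: 7c da 08 38 31 60 b4 c8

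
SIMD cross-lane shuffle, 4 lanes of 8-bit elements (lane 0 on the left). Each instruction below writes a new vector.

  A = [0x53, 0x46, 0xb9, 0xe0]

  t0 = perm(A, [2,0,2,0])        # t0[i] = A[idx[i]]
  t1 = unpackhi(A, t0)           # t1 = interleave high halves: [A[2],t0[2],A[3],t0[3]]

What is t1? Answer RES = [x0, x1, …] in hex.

  t0: b9 53 b9 53
  t1: b9 b9 e0 53

RES = [0xb9, 0xb9, 0xe0, 0x53]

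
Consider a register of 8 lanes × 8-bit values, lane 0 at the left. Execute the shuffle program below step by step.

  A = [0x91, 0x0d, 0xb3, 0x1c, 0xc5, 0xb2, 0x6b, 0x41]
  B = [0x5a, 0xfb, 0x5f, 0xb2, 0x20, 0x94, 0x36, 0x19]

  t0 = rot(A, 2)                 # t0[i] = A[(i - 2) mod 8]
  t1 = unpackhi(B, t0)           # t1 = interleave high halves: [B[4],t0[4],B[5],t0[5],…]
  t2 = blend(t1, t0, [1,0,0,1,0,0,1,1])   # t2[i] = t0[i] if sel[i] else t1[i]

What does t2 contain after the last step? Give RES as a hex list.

  t0: 6b 41 91 0d b3 1c c5 b2
  t1: 20 b3 94 1c 36 c5 19 b2
  t2: 6b b3 94 0d 36 c5 c5 b2

RES = [0x6b, 0xb3, 0x94, 0x0d, 0x36, 0xc5, 0xc5, 0xb2]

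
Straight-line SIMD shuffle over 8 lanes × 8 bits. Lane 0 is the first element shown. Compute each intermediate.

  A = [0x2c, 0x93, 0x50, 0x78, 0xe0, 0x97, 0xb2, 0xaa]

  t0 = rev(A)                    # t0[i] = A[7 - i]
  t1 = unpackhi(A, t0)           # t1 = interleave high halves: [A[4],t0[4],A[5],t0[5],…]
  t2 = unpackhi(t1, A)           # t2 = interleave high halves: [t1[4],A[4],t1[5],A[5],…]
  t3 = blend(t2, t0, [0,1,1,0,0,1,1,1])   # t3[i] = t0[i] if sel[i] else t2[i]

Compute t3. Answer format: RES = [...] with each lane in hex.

→ t0 |aa|b2|97|e0|78|50|93|2c|
→ t1 |e0|78|97|50|b2|93|aa|2c|
→ t2 |b2|e0|93|97|aa|b2|2c|aa|
→ t3 |b2|b2|97|97|aa|50|93|2c|

RES = [0xb2, 0xb2, 0x97, 0x97, 0xaa, 0x50, 0x93, 0x2c]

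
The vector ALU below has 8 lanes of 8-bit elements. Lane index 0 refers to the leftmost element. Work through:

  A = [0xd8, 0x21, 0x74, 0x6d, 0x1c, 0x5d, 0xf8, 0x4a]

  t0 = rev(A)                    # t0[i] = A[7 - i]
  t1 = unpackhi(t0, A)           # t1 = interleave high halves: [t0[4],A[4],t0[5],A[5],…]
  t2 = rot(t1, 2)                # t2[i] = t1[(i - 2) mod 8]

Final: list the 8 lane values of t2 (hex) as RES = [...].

RES = [ 0xd8  0x4a  0x6d  0x1c  0x74  0x5d  0x21  0xf8 ]

t0 = [0x4a, 0xf8, 0x5d, 0x1c, 0x6d, 0x74, 0x21, 0xd8]
t1 = [0x6d, 0x1c, 0x74, 0x5d, 0x21, 0xf8, 0xd8, 0x4a]
t2 = [0xd8, 0x4a, 0x6d, 0x1c, 0x74, 0x5d, 0x21, 0xf8]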